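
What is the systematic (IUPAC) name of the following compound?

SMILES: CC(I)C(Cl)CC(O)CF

4-chloro-1-fluoro-5-iodohexan-2-ol

The longest chain bearing the –OH group is 6 carbons long (hexane).
The principal characteristic group is an alcohol (–OH), named with the suffix -ol.
Choose the numbering such that numbering from this end puts the hydroxyl group at C-2 rather than C-5.
With this numbering: the hydroxyl at C-2; a chloro group at C-4; a fluoro group at C-1; an iodo group at C-5.
The substituents are ordered alphabetically, ignoring any di-/tri- multipliers.
Putting it together: 4-chloro-1-fluoro-5-iodohexan-2-ol.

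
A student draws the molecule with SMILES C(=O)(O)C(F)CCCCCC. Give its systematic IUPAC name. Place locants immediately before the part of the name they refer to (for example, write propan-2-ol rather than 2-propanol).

The longest carbon chain that includes the –COOH group has 8 carbons, so the parent hydride is octane.
The principal characteristic group is a carboxylic acid (terminal –COOH), named with the suffix -oic acid.
Choose the numbering such that the carboxylic acid carbon is C-1 by definition.
That gives a fluoro group at C-2.
The name is 2-fluorooctanoic acid.

2-fluorooctanoic acid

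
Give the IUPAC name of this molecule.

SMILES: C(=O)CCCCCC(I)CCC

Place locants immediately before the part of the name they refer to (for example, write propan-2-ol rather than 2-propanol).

The longest carbon chain that includes the –CHO group has 10 carbons, so the parent hydride is decane.
The principal characteristic group is an aldehyde (terminal –CHO), named with the suffix -al.
The numbering direction is chosen so that the aldehyde carbon is C-1 by definition.
This places an iodo group at C-7.
The name is 7-iododecanal.

7-iododecanal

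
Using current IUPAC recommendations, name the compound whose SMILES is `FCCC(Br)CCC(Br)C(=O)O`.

2,5-dibromo-7-fluoroheptanoic acid

The longest chain bearing the –COOH group is 7 carbons long (heptane).
The highest-priority functional group is a carboxylic acid (terminal –COOH), so the name ends in -oic acid.
The numbering direction is chosen so that the carboxylic acid carbon is C-1 by definition.
This places bromo groups at C-2 and C-5; a fluoro group at C-7.
The substituents are ordered alphabetically, ignoring any di-/tri- multipliers.
Putting it together: 2,5-dibromo-7-fluoroheptanoic acid.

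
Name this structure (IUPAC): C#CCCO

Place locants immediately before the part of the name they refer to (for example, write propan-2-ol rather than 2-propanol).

but-3-yn-1-ol

The longest carbon chain that includes the –OH group and the multiple bond has 4 carbons, so the parent hydride is butane.
An alcohol (–OH) is the principal characteristic group, giving the suffix -ol.
The chain contains a C≡C triple bond, so the unsaturation ending is -yne.
Choose the numbering such that numbering from this end puts the hydroxyl group at C-1 rather than C-4.
This places the hydroxyl at C-1; the triple bond between C-3 and C-4.
Putting it together: but-3-yn-1-ol.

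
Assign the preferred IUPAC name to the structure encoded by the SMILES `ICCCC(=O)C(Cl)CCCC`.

5-chloro-1-iodononan-4-one

The longest carbon chain that includes the carbonyl has 9 carbons, so the parent hydride is nonane.
The highest-priority functional group is a ketone (C=O on an internal carbon), so the name ends in -one.
The numbering direction is chosen so that numbering from this end puts the carbonyl group at C-4 rather than C-6.
This places the carbonyl at C-4; a chloro group at C-5; an iodo group at C-1.
Prefixes are listed alphabetically: chloro, iodo.
Assembling the pieces gives 5-chloro-1-iodononan-4-one.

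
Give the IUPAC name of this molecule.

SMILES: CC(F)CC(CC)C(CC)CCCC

4,5-diethyl-2-fluorononane

The longest carbon chain is 9 atoms: the parent is nonane.
Choose the numbering such that the substituent locant set {2,4,5} is lower than {5,6,8} at the first point of difference.
With this numbering: ethyl groups at C-4 and C-5; a fluoro group at C-2.
The substituents are ordered alphabetically, ignoring any di-/tri- multipliers.
Assembling the pieces gives 4,5-diethyl-2-fluorononane.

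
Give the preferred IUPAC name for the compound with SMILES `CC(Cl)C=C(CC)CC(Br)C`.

6-bromo-2-chloro-4-ethylhept-3-ene

The longest chain bearing the multiple bond is 7 carbons long (heptane).
The chain contains a C=C double bond, so the unsaturation ending is -ene.
Number the chain so that numbering from this end puts the double bond at C-3 rather than C-4.
That gives the double bond between C-3 and C-4; a bromo group at C-6; a chloro group at C-2; an ethyl group at C-4.
Substituent prefixes are cited in alphabetical order (multiplying prefixes like di-/tri- are ignored for ordering).
Putting it together: 6-bromo-2-chloro-4-ethylhept-3-ene.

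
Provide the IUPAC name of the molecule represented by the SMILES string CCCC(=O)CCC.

The longest chain bearing the carbonyl is 7 carbons long (heptane).
A ketone (C=O on an internal carbon) is the principal characteristic group, giving the suffix -one.
The molecule is symmetric, so either numbering direction gives the same locants.
With this numbering: the carbonyl at C-4.
Putting it together: heptan-4-one.

heptan-4-one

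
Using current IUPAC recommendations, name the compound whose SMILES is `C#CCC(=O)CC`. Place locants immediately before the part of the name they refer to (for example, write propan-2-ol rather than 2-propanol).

The longest chain bearing the carbonyl and the multiple bond is 6 carbons long (hexane).
A ketone (C=O on an internal carbon) is the principal characteristic group, giving the suffix -one.
The chain contains a C≡C triple bond, so the unsaturation ending is -yne.
Choose the numbering such that numbering from this end puts the carbonyl group at C-3 rather than C-4.
That gives the carbonyl at C-3; the triple bond between C-5 and C-6.
Putting it together: hex-5-yn-3-one.

hex-5-yn-3-one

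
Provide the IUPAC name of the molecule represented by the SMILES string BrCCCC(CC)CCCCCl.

The longest carbon chain is 8 atoms: the parent is octane.
Choose the numbering such that the substituent locant set {1,4,8} is lower than {1,5,8} at the first point of difference.
With this numbering: a bromo group at C-1; a chloro group at C-8; an ethyl group at C-4.
Substituent prefixes are cited in alphabetical order (multiplying prefixes like di-/tri- are ignored for ordering).
The name is 1-bromo-8-chloro-4-ethyloctane.

1-bromo-8-chloro-4-ethyloctane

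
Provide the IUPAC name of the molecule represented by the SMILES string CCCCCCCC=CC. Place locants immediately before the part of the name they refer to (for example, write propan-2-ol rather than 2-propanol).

dec-2-ene

The longest chain bearing the multiple bond is 10 carbons long (decane).
A C=C double bond in the chain gives the infix -ene-.
Number the chain so that numbering from this end puts the double bond at C-2 rather than C-8.
That gives the double bond between C-2 and C-3.
Assembling the pieces gives dec-2-ene.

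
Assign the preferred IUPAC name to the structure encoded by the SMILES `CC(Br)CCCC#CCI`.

The longest chain bearing the multiple bond is 8 carbons long (octane).
There is one C≡C triple bond, indicated by the ending -yne.
Number the chain so that numbering from this end puts the triple bond at C-2 rather than C-6.
That gives the triple bond between C-2 and C-3; a bromo group at C-7; an iodo group at C-1.
The substituents are ordered alphabetically, ignoring any di-/tri- multipliers.
Assembling the pieces gives 7-bromo-1-iodooct-2-yne.

7-bromo-1-iodooct-2-yne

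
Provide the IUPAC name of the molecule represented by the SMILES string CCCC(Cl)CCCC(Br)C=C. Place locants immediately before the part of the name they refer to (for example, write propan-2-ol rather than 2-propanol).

3-bromo-7-chlorodec-1-ene

Counting along the main chain through the multiple bond gives 10 carbons: the parent is decane.
A C=C double bond in the chain gives the infix -ene-.
Choose the numbering such that numbering from this end puts the double bond at C-1 rather than C-9.
That gives the double bond between C-1 and C-2; a bromo group at C-3; a chloro group at C-7.
Prefixes are listed alphabetically: bromo, chloro.
Assembling the pieces gives 3-bromo-7-chlorodec-1-ene.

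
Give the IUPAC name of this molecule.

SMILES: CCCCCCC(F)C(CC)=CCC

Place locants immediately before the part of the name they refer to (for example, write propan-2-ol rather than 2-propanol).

4-ethyl-5-fluoroundec-3-ene

The longest carbon chain that includes the multiple bond has 11 carbons, so the parent hydride is undecane.
A C=C double bond in the chain gives the infix -ene-.
The numbering direction is chosen so that numbering from this end puts the double bond at C-3 rather than C-8.
This places the double bond between C-3 and C-4; an ethyl group at C-4; a fluoro group at C-5.
Substituent prefixes are cited in alphabetical order (multiplying prefixes like di-/tri- are ignored for ordering).
Putting it together: 4-ethyl-5-fluoroundec-3-ene.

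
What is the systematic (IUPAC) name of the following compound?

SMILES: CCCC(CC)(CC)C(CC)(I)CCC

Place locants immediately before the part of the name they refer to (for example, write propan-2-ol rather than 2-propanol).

4,4,5-triethyl-5-iodooctane

The longest carbon chain is 8 atoms: the parent is octane.
Choose the numbering such that the locant sets are identical either way, so the alphabetically earlier ethyl substituent takes the lower locants ({4,4,5} rather than {4,5,5}, first differing at 4 vs 5).
This places ethyl groups at C-4 (×2) and C-5; an iodo group at C-5.
The substituents are ordered alphabetically, ignoring any di-/tri- multipliers.
Putting it together: 4,4,5-triethyl-5-iodooctane.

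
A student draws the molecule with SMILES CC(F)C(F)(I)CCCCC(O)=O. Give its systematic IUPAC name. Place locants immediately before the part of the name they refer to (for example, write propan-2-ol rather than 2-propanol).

6,7-difluoro-6-iodooctanoic acid

The longest carbon chain that includes the –COOH group has 8 carbons, so the parent hydride is octane.
The principal characteristic group is a carboxylic acid (terminal –COOH), named with the suffix -oic acid.
The numbering direction is chosen so that the carboxylic acid carbon is C-1 by definition.
This places fluoro groups at C-6 and C-7; an iodo group at C-6.
The substituents are ordered alphabetically, ignoring any di-/tri- multipliers.
Putting it together: 6,7-difluoro-6-iodooctanoic acid.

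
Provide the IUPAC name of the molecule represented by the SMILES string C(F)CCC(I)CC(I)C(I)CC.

The longest carbon chain is 9 atoms: the parent is nonane.
Choose the numbering such that the substituent locant set {1,4,6,7} is lower than {3,4,6,9} at the first point of difference.
With this numbering: a fluoro group at C-1; iodo groups at C-4 and C-6 and C-7.
Prefixes are listed alphabetically: fluoro, iodo.
Assembling the pieces gives 1-fluoro-4,6,7-triiodononane.

1-fluoro-4,6,7-triiodononane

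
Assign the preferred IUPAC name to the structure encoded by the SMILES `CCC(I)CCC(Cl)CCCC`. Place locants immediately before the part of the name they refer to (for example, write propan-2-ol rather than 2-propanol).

The longest carbon chain is 10 atoms: the parent is decane.
Choose the numbering such that the substituent locant set {3,6} is lower than {5,8} at the first point of difference.
That gives a chloro group at C-6; an iodo group at C-3.
Substituent prefixes are cited in alphabetical order (multiplying prefixes like di-/tri- are ignored for ordering).
The name is 6-chloro-3-iododecane.

6-chloro-3-iododecane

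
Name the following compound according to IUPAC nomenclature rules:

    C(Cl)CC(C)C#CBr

The longest carbon chain that includes the multiple bond has 5 carbons, so the parent hydride is pentane.
There is one C≡C triple bond, indicated by the ending -yne.
The numbering direction is chosen so that numbering from this end puts the triple bond at C-1 rather than C-4.
This places the triple bond between C-1 and C-2; a bromo group at C-1; a chloro group at C-5; a methyl group at C-3.
Prefixes are listed alphabetically: bromo, chloro, methyl.
The name is 1-bromo-5-chloro-3-methylpent-1-yne.

1-bromo-5-chloro-3-methylpent-1-yne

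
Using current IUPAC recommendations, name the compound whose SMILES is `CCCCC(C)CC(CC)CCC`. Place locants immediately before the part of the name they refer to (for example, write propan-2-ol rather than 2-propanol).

4-ethyl-6-methyldecane

The longest continuous carbon chain has 10 atoms, so the parent hydride is decane.
The numbering direction is chosen so that the substituent locant set {4,6} is lower than {5,7} at the first point of difference.
This places an ethyl group at C-4; a methyl group at C-6.
The substituents are ordered alphabetically, ignoring any di-/tri- multipliers.
The name is 4-ethyl-6-methyldecane.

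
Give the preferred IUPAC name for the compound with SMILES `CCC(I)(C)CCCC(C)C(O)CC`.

8-iodo-4,8-dimethyldecan-3-ol

Counting along the main chain through the –OH group gives 10 carbons: the parent is decane.
The highest-priority functional group is an alcohol (–OH), so the name ends in -ol.
Number the chain so that numbering from this end puts the hydroxyl group at C-3 rather than C-8.
With this numbering: the hydroxyl at C-3; an iodo group at C-8; methyl groups at C-4 and C-8.
The substituents are ordered alphabetically, ignoring any di-/tri- multipliers.
Putting it together: 8-iodo-4,8-dimethyldecan-3-ol.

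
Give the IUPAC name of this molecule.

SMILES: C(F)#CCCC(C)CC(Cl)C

Counting along the main chain through the multiple bond gives 8 carbons: the parent is octane.
A C≡C triple bond in the chain gives the infix -yne-.
Choose the numbering such that numbering from this end puts the triple bond at C-1 rather than C-7.
With this numbering: the triple bond between C-1 and C-2; a chloro group at C-7; a fluoro group at C-1; a methyl group at C-5.
The substituents are ordered alphabetically, ignoring any di-/tri- multipliers.
Putting it together: 7-chloro-1-fluoro-5-methyloct-1-yne.

7-chloro-1-fluoro-5-methyloct-1-yne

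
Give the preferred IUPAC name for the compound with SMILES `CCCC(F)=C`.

The longest carbon chain that includes the multiple bond has 5 carbons, so the parent hydride is pentane.
The chain contains a C=C double bond, so the unsaturation ending is -ene.
Number the chain so that numbering from this end puts the double bond at C-1 rather than C-4.
With this numbering: the double bond between C-1 and C-2; a fluoro group at C-2.
The name is 2-fluoropent-1-ene.

2-fluoropent-1-ene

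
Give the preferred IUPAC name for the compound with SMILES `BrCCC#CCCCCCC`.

1-bromodec-3-yne

The longest carbon chain that includes the multiple bond has 10 carbons, so the parent hydride is decane.
There is one C≡C triple bond, indicated by the ending -yne.
Number the chain so that numbering from this end puts the triple bond at C-3 rather than C-7.
That gives the triple bond between C-3 and C-4; a bromo group at C-1.
Putting it together: 1-bromodec-3-yne.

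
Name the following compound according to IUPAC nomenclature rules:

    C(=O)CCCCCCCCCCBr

The longest chain bearing the –CHO group is 11 carbons long (undecane).
The principal characteristic group is an aldehyde (terminal –CHO), named with the suffix -al.
The numbering direction is chosen so that the aldehyde carbon is C-1 by definition.
With this numbering: a bromo group at C-11.
Assembling the pieces gives 11-bromoundecanal.

11-bromoundecanal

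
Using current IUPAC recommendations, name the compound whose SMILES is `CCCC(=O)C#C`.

hex-1-yn-3-one

Counting along the main chain through the carbonyl and the multiple bond gives 6 carbons: the parent is hexane.
A ketone (C=O on an internal carbon) is the principal characteristic group, giving the suffix -one.
The chain contains a C≡C triple bond, so the unsaturation ending is -yne.
Number the chain so that numbering from this end puts the carbonyl group at C-3 rather than C-4.
With this numbering: the carbonyl at C-3; the triple bond between C-1 and C-2.
The name is hex-1-yn-3-one.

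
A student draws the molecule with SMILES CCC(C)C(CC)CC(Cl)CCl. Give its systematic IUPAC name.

1,2-dichloro-4-ethyl-5-methylheptane

The longest carbon chain is 7 atoms: the parent is heptane.
The numbering direction is chosen so that the substituent locant set {1,2,4,5} is lower than {3,4,6,7} at the first point of difference.
With this numbering: chloro groups at C-1 and C-2; an ethyl group at C-4; a methyl group at C-5.
Substituent prefixes are cited in alphabetical order (multiplying prefixes like di-/tri- are ignored for ordering).
Assembling the pieces gives 1,2-dichloro-4-ethyl-5-methylheptane.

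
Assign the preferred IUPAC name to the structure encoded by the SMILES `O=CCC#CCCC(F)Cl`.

Counting along the main chain through the –CHO group and the multiple bond gives 7 carbons: the parent is heptane.
An aldehyde (terminal –CHO) is the principal characteristic group, giving the suffix -al.
The chain contains a C≡C triple bond, so the unsaturation ending is -yne.
The numbering direction is chosen so that the aldehyde carbon is C-1 by definition.
That gives the triple bond between C-3 and C-4; a chloro group at C-7; a fluoro group at C-7.
Prefixes are listed alphabetically: chloro, fluoro.
Putting it together: 7-chloro-7-fluorohept-3-ynal.

7-chloro-7-fluorohept-3-ynal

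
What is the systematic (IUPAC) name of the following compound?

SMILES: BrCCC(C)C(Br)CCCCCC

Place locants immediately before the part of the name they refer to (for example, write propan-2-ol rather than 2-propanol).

1,4-dibromo-3-methyldecane

The parent chain contains 10 carbons (decane).
Choose the numbering such that the substituent locant set {1,3,4} is lower than {7,8,10} at the first point of difference.
This places bromo groups at C-1 and C-4; a methyl group at C-3.
Substituent prefixes are cited in alphabetical order (multiplying prefixes like di-/tri- are ignored for ordering).
Putting it together: 1,4-dibromo-3-methyldecane.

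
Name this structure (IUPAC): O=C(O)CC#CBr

4-bromobut-3-ynoic acid

Counting along the main chain through the –COOH group and the multiple bond gives 4 carbons: the parent is butane.
The highest-priority functional group is a carboxylic acid (terminal –COOH), so the name ends in -oic acid.
The chain contains a C≡C triple bond, so the unsaturation ending is -yne.
The numbering direction is chosen so that the carboxylic acid carbon is C-1 by definition.
This places the triple bond between C-3 and C-4; a bromo group at C-4.
Assembling the pieces gives 4-bromobut-3-ynoic acid.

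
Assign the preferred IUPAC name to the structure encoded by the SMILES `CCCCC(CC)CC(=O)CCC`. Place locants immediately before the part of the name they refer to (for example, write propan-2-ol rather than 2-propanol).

The longest chain bearing the carbonyl is 10 carbons long (decane).
The highest-priority functional group is a ketone (C=O on an internal carbon), so the name ends in -one.
Choose the numbering such that numbering from this end puts the carbonyl group at C-4 rather than C-7.
With this numbering: the carbonyl at C-4; an ethyl group at C-6.
Assembling the pieces gives 6-ethyldecan-4-one.

6-ethyldecan-4-one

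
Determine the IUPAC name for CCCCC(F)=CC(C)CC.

Counting along the main chain through the multiple bond gives 9 carbons: the parent is nonane.
A C=C double bond in the chain gives the infix -ene-.
The numbering direction is chosen so that numbering from this end puts the double bond at C-4 rather than C-5.
This places the double bond between C-4 and C-5; a fluoro group at C-5; a methyl group at C-3.
The substituents are ordered alphabetically, ignoring any di-/tri- multipliers.
The name is 5-fluoro-3-methylnon-4-ene.

5-fluoro-3-methylnon-4-ene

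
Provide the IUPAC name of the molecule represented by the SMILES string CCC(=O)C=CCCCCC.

dec-4-en-3-one

The longest carbon chain that includes the carbonyl and the multiple bond has 10 carbons, so the parent hydride is decane.
A ketone (C=O on an internal carbon) is the principal characteristic group, giving the suffix -one.
There is one C=C double bond, indicated by the ending -ene.
Choose the numbering such that numbering from this end puts the carbonyl group at C-3 rather than C-8.
With this numbering: the carbonyl at C-3; the double bond between C-4 and C-5.
Putting it together: dec-4-en-3-one.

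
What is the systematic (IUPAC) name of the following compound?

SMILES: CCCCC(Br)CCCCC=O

The longest chain bearing the –CHO group is 10 carbons long (decane).
An aldehyde (terminal –CHO) is the principal characteristic group, giving the suffix -al.
Number the chain so that the aldehyde carbon is C-1 by definition.
This places a bromo group at C-6.
Putting it together: 6-bromodecanal.

6-bromodecanal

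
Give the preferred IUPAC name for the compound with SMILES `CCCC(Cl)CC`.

3-chlorohexane

The longest carbon chain is 6 atoms: the parent is hexane.
The numbering direction is chosen so that the substituent locant set {3} is lower than {4} at the first point of difference.
That gives a chloro group at C-3.
Putting it together: 3-chlorohexane.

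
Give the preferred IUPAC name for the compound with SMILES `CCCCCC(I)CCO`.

The longest carbon chain that includes the –OH group has 8 carbons, so the parent hydride is octane.
The highest-priority functional group is an alcohol (–OH), so the name ends in -ol.
Number the chain so that numbering from this end puts the hydroxyl group at C-1 rather than C-8.
That gives the hydroxyl at C-1; an iodo group at C-3.
The name is 3-iodooctan-1-ol.

3-iodooctan-1-ol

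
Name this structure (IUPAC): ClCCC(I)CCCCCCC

The longest continuous carbon chain has 10 atoms, so the parent hydride is decane.
Choose the numbering such that the substituent locant set {1,3} is lower than {8,10} at the first point of difference.
That gives a chloro group at C-1; an iodo group at C-3.
The substituents are ordered alphabetically, ignoring any di-/tri- multipliers.
The name is 1-chloro-3-iododecane.

1-chloro-3-iododecane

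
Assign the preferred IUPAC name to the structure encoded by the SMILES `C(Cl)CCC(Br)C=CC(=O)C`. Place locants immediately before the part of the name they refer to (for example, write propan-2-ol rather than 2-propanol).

5-bromo-8-chlorooct-3-en-2-one

The longest chain bearing the carbonyl and the multiple bond is 8 carbons long (octane).
The principal characteristic group is a ketone (C=O on an internal carbon), named with the suffix -one.
There is one C=C double bond, indicated by the ending -ene.
The numbering direction is chosen so that numbering from this end puts the carbonyl group at C-2 rather than C-7.
With this numbering: the carbonyl at C-2; the double bond between C-3 and C-4; a bromo group at C-5; a chloro group at C-8.
Substituent prefixes are cited in alphabetical order (multiplying prefixes like di-/tri- are ignored for ordering).
Assembling the pieces gives 5-bromo-8-chlorooct-3-en-2-one.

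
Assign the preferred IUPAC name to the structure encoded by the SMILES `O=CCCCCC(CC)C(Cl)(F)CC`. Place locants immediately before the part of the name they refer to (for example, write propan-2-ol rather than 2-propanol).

Counting along the main chain through the –CHO group gives 9 carbons: the parent is nonane.
An aldehyde (terminal –CHO) is the principal characteristic group, giving the suffix -al.
Number the chain so that the aldehyde carbon is C-1 by definition.
This places a chloro group at C-7; an ethyl group at C-6; a fluoro group at C-7.
Prefixes are listed alphabetically: chloro, ethyl, fluoro.
Putting it together: 7-chloro-6-ethyl-7-fluorononanal.

7-chloro-6-ethyl-7-fluorononanal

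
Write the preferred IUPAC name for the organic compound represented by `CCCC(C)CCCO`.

4-methylheptan-1-ol

The longest carbon chain that includes the –OH group has 7 carbons, so the parent hydride is heptane.
An alcohol (–OH) is the principal characteristic group, giving the suffix -ol.
Choose the numbering such that numbering from this end puts the hydroxyl group at C-1 rather than C-7.
That gives the hydroxyl at C-1; a methyl group at C-4.
Assembling the pieces gives 4-methylheptan-1-ol.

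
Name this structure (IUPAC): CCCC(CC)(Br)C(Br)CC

3,4-dibromo-4-ethylheptane

The longest continuous carbon chain has 7 atoms, so the parent hydride is heptane.
Choose the numbering such that the substituent locant set {3,4,4} is lower than {4,4,5} at the first point of difference.
This places bromo groups at C-3 and C-4; an ethyl group at C-4.
Prefixes are listed alphabetically: bromo, ethyl.
Putting it together: 3,4-dibromo-4-ethylheptane.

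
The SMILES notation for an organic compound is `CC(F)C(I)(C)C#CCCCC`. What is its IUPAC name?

2-fluoro-3-iodo-3-methylnon-4-yne

The longest carbon chain that includes the multiple bond has 9 carbons, so the parent hydride is nonane.
There is one C≡C triple bond, indicated by the ending -yne.
The numbering direction is chosen so that numbering from this end puts the triple bond at C-4 rather than C-5.
With this numbering: the triple bond between C-4 and C-5; a fluoro group at C-2; an iodo group at C-3; a methyl group at C-3.
Prefixes are listed alphabetically: fluoro, iodo, methyl.
Assembling the pieces gives 2-fluoro-3-iodo-3-methylnon-4-yne.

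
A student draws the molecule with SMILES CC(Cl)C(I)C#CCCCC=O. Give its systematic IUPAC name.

The longest chain bearing the –CHO group and the multiple bond is 9 carbons long (nonane).
The highest-priority functional group is an aldehyde (terminal –CHO), so the name ends in -al.
The chain contains a C≡C triple bond, so the unsaturation ending is -yne.
Number the chain so that the aldehyde carbon is C-1 by definition.
With this numbering: the triple bond between C-5 and C-6; a chloro group at C-8; an iodo group at C-7.
Substituent prefixes are cited in alphabetical order (multiplying prefixes like di-/tri- are ignored for ordering).
Assembling the pieces gives 8-chloro-7-iodonon-5-ynal.

8-chloro-7-iodonon-5-ynal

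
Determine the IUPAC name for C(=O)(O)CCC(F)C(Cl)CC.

5-chloro-4-fluoroheptanoic acid

Counting along the main chain through the –COOH group gives 7 carbons: the parent is heptane.
A carboxylic acid (terminal –COOH) is the principal characteristic group, giving the suffix -oic acid.
Choose the numbering such that the carboxylic acid carbon is C-1 by definition.
With this numbering: a chloro group at C-5; a fluoro group at C-4.
Substituent prefixes are cited in alphabetical order (multiplying prefixes like di-/tri- are ignored for ordering).
The name is 5-chloro-4-fluoroheptanoic acid.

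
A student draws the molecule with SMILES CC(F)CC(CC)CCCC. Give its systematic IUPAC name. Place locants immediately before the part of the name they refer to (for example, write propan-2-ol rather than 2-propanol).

The longest continuous carbon chain has 8 atoms, so the parent hydride is octane.
Number the chain so that the substituent locant set {2,4} is lower than {5,7} at the first point of difference.
That gives an ethyl group at C-4; a fluoro group at C-2.
The substituents are ordered alphabetically, ignoring any di-/tri- multipliers.
Assembling the pieces gives 4-ethyl-2-fluorooctane.

4-ethyl-2-fluorooctane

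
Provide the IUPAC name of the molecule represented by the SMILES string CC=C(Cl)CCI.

3-chloro-5-iodopent-2-ene

The longest carbon chain that includes the multiple bond has 5 carbons, so the parent hydride is pentane.
There is one C=C double bond, indicated by the ending -ene.
Choose the numbering such that numbering from this end puts the double bond at C-2 rather than C-3.
This places the double bond between C-2 and C-3; a chloro group at C-3; an iodo group at C-5.
Substituent prefixes are cited in alphabetical order (multiplying prefixes like di-/tri- are ignored for ordering).
Putting it together: 3-chloro-5-iodopent-2-ene.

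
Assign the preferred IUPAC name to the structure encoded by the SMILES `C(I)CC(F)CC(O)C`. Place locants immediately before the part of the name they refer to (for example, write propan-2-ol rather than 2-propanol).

The longest carbon chain that includes the –OH group has 6 carbons, so the parent hydride is hexane.
The highest-priority functional group is an alcohol (–OH), so the name ends in -ol.
The numbering direction is chosen so that numbering from this end puts the hydroxyl group at C-2 rather than C-5.
This places the hydroxyl at C-2; a fluoro group at C-4; an iodo group at C-6.
Substituent prefixes are cited in alphabetical order (multiplying prefixes like di-/tri- are ignored for ordering).
The name is 4-fluoro-6-iodohexan-2-ol.

4-fluoro-6-iodohexan-2-ol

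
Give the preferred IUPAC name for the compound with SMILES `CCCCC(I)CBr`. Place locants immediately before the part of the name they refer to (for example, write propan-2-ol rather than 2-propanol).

The longest carbon chain is 6 atoms: the parent is hexane.
Number the chain so that the substituent locant set {1,2} is lower than {5,6} at the first point of difference.
That gives a bromo group at C-1; an iodo group at C-2.
Prefixes are listed alphabetically: bromo, iodo.
The name is 1-bromo-2-iodohexane.

1-bromo-2-iodohexane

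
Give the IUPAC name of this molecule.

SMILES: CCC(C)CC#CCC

Counting along the main chain through the multiple bond gives 8 carbons: the parent is octane.
There is one C≡C triple bond, indicated by the ending -yne.
Choose the numbering such that numbering from this end puts the triple bond at C-3 rather than C-5.
That gives the triple bond between C-3 and C-4; a methyl group at C-6.
Assembling the pieces gives 6-methyloct-3-yne.

6-methyloct-3-yne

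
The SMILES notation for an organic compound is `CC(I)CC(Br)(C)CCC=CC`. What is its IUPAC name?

The longest carbon chain that includes the multiple bond has 9 carbons, so the parent hydride is nonane.
The chain contains a C=C double bond, so the unsaturation ending is -ene.
Number the chain so that numbering from this end puts the double bond at C-2 rather than C-7.
With this numbering: the double bond between C-2 and C-3; a bromo group at C-6; an iodo group at C-8; a methyl group at C-6.
Prefixes are listed alphabetically: bromo, iodo, methyl.
Assembling the pieces gives 6-bromo-8-iodo-6-methylnon-2-ene.

6-bromo-8-iodo-6-methylnon-2-ene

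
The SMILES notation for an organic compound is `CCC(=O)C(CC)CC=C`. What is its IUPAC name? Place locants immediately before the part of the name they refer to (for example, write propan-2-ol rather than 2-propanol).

The longest chain bearing the carbonyl and the multiple bond is 7 carbons long (heptane).
The highest-priority functional group is a ketone (C=O on an internal carbon), so the name ends in -one.
A C=C double bond in the chain gives the infix -ene-.
Number the chain so that numbering from this end puts the carbonyl group at C-3 rather than C-5.
With this numbering: the carbonyl at C-3; the double bond between C-6 and C-7; an ethyl group at C-4.
The name is 4-ethylhept-6-en-3-one.

4-ethylhept-6-en-3-one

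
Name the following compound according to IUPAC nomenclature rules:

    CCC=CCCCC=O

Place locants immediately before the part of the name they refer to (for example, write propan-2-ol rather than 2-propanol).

oct-5-enal

Counting along the main chain through the –CHO group and the multiple bond gives 8 carbons: the parent is octane.
An aldehyde (terminal –CHO) is the principal characteristic group, giving the suffix -al.
There is one C=C double bond, indicated by the ending -ene.
Number the chain so that the aldehyde carbon is C-1 by definition.
With this numbering: the double bond between C-5 and C-6.
Assembling the pieces gives oct-5-enal.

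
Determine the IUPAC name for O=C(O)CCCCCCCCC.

decanoic acid

Counting along the main chain through the –COOH group gives 10 carbons: the parent is decane.
A carboxylic acid (terminal –COOH) is the principal characteristic group, giving the suffix -oic acid.
The numbering direction is chosen so that the carboxylic acid carbon is C-1 by definition.
The name is decanoic acid.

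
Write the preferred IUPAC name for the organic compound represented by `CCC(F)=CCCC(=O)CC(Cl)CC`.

The longest chain bearing the carbonyl and the multiple bond is 11 carbons long (undecane).
The highest-priority functional group is a ketone (C=O on an internal carbon), so the name ends in -one.
The chain contains a C=C double bond, so the unsaturation ending is -ene.
Choose the numbering such that numbering from this end puts the carbonyl group at C-5 rather than C-7.
This places the carbonyl at C-5; the double bond between C-8 and C-9; a chloro group at C-3; a fluoro group at C-9.
Substituent prefixes are cited in alphabetical order (multiplying prefixes like di-/tri- are ignored for ordering).
Assembling the pieces gives 3-chloro-9-fluoroundec-8-en-5-one.

3-chloro-9-fluoroundec-8-en-5-one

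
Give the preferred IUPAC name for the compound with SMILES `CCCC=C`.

The longest carbon chain that includes the multiple bond has 5 carbons, so the parent hydride is pentane.
The chain contains a C=C double bond, so the unsaturation ending is -ene.
Number the chain so that numbering from this end puts the double bond at C-1 rather than C-4.
With this numbering: the double bond between C-1 and C-2.
Assembling the pieces gives pent-1-ene.

pent-1-ene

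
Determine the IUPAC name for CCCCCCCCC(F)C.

2-fluorodecane

The longest continuous carbon chain has 10 atoms, so the parent hydride is decane.
Choose the numbering such that the substituent locant set {2} is lower than {9} at the first point of difference.
That gives a fluoro group at C-2.
Assembling the pieces gives 2-fluorodecane.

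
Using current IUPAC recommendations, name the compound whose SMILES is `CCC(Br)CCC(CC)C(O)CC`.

The longest chain bearing the –OH group is 9 carbons long (nonane).
The principal characteristic group is an alcohol (–OH), named with the suffix -ol.
Choose the numbering such that numbering from this end puts the hydroxyl group at C-3 rather than C-7.
That gives the hydroxyl at C-3; a bromo group at C-7; an ethyl group at C-4.
The substituents are ordered alphabetically, ignoring any di-/tri- multipliers.
The name is 7-bromo-4-ethylnonan-3-ol.

7-bromo-4-ethylnonan-3-ol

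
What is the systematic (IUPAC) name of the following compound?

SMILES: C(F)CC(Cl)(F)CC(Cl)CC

3,5-dichloro-1,3-difluoroheptane

The parent chain contains 7 carbons (heptane).
Choose the numbering such that the substituent locant set {1,3,3,5} is lower than {3,5,5,7} at the first point of difference.
This places chloro groups at C-3 and C-5; fluoro groups at C-1 and C-3.
The substituents are ordered alphabetically, ignoring any di-/tri- multipliers.
Assembling the pieces gives 3,5-dichloro-1,3-difluoroheptane.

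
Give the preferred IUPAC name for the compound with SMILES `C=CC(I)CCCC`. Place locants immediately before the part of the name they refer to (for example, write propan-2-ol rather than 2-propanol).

3-iodohept-1-ene

The longest carbon chain that includes the multiple bond has 7 carbons, so the parent hydride is heptane.
There is one C=C double bond, indicated by the ending -ene.
Number the chain so that numbering from this end puts the double bond at C-1 rather than C-6.
With this numbering: the double bond between C-1 and C-2; an iodo group at C-3.
The name is 3-iodohept-1-ene.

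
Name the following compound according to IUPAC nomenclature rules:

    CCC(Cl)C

2-chlorobutane

The parent chain contains 4 carbons (butane).
The numbering direction is chosen so that the substituent locant set {2} is lower than {3} at the first point of difference.
This places a chloro group at C-2.
Putting it together: 2-chlorobutane.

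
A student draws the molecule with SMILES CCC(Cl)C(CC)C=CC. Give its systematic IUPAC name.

The longest carbon chain that includes the multiple bond has 7 carbons, so the parent hydride is heptane.
There is one C=C double bond, indicated by the ending -ene.
The numbering direction is chosen so that numbering from this end puts the double bond at C-2 rather than C-5.
This places the double bond between C-2 and C-3; a chloro group at C-5; an ethyl group at C-4.
Prefixes are listed alphabetically: chloro, ethyl.
Putting it together: 5-chloro-4-ethylhept-2-ene.

5-chloro-4-ethylhept-2-ene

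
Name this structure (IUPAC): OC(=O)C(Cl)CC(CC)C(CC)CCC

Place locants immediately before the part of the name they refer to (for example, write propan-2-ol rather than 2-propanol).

2-chloro-4,5-diethyloctanoic acid

The longest chain bearing the –COOH group is 8 carbons long (octane).
The principal characteristic group is a carboxylic acid (terminal –COOH), named with the suffix -oic acid.
Choose the numbering such that the carboxylic acid carbon is C-1 by definition.
This places a chloro group at C-2; ethyl groups at C-4 and C-5.
The substituents are ordered alphabetically, ignoring any di-/tri- multipliers.
The name is 2-chloro-4,5-diethyloctanoic acid.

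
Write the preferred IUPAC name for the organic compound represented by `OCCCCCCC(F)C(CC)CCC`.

8-ethyl-7-fluoroundecan-1-ol

Counting along the main chain through the –OH group gives 11 carbons: the parent is undecane.
The principal characteristic group is an alcohol (–OH), named with the suffix -ol.
The numbering direction is chosen so that numbering from this end puts the hydroxyl group at C-1 rather than C-11.
That gives the hydroxyl at C-1; an ethyl group at C-8; a fluoro group at C-7.
The substituents are ordered alphabetically, ignoring any di-/tri- multipliers.
The name is 8-ethyl-7-fluoroundecan-1-ol.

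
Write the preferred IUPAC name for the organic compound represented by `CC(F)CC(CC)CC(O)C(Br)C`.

The longest chain bearing the –OH group is 8 carbons long (octane).
An alcohol (–OH) is the principal characteristic group, giving the suffix -ol.
Choose the numbering such that numbering from this end puts the hydroxyl group at C-3 rather than C-6.
This places the hydroxyl at C-3; a bromo group at C-2; an ethyl group at C-5; a fluoro group at C-7.
Substituent prefixes are cited in alphabetical order (multiplying prefixes like di-/tri- are ignored for ordering).
Putting it together: 2-bromo-5-ethyl-7-fluorooctan-3-ol.

2-bromo-5-ethyl-7-fluorooctan-3-ol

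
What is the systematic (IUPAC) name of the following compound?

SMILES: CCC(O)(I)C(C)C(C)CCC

Counting along the main chain through the –OH group gives 8 carbons: the parent is octane.
An alcohol (–OH) is the principal characteristic group, giving the suffix -ol.
The numbering direction is chosen so that numbering from this end puts the hydroxyl group at C-3 rather than C-6.
With this numbering: the hydroxyl at C-3; an iodo group at C-3; methyl groups at C-4 and C-5.
Prefixes are listed alphabetically: iodo, methyl.
Assembling the pieces gives 3-iodo-4,5-dimethyloctan-3-ol.

3-iodo-4,5-dimethyloctan-3-ol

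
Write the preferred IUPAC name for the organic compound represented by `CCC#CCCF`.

1-fluorohex-3-yne

Counting along the main chain through the multiple bond gives 6 carbons: the parent is hexane.
There is one C≡C triple bond, indicated by the ending -yne.
Number the chain so that the substituent locant set {1} is lower than {6} at the first point of difference.
With this numbering: the triple bond between C-3 and C-4; a fluoro group at C-1.
The name is 1-fluorohex-3-yne.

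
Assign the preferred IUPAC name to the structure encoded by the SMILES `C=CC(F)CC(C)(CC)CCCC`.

The longest chain bearing the multiple bond is 9 carbons long (nonane).
There is one C=C double bond, indicated by the ending -ene.
Number the chain so that numbering from this end puts the double bond at C-1 rather than C-8.
This places the double bond between C-1 and C-2; an ethyl group at C-5; a fluoro group at C-3; a methyl group at C-5.
The substituents are ordered alphabetically, ignoring any di-/tri- multipliers.
The name is 5-ethyl-3-fluoro-5-methylnon-1-ene.

5-ethyl-3-fluoro-5-methylnon-1-ene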